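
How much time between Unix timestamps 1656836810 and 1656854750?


Difference = 1656854750 - 1656836810 = 17940 seconds
In hours: 17940 / 3600 ≈ 5.0
In days: 17940 / 86400 ≈ 0.21

17940 seconds (5.0 hours / 0.21 days)


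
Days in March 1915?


Month: March (month 3)
March has 31 days

31 days


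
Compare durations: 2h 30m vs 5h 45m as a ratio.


Duration 1: 150 minutes
Duration 2: 345 minutes
Ratio = 150:345
GCD = 15
Simplified = 10:23
As a decimal: 10/23 ≈ 0.43

10:23 (0.43)


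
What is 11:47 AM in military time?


11:47

Input: 11:47 AM
AM hour stays: 11


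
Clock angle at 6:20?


Hour hand = 6×30 + 20×0.5 = 190.0°
Minute hand = 20×6 = 120°
Difference = |190.0 - 120| = 70.0°

70.0°


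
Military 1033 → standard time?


10:33 AM

Hour: 10
10 < 12 → AM


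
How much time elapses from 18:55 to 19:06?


End time in minutes: 19×60 + 6 = 1146
Start time in minutes: 18×60 + 55 = 1135
Difference = 1146 - 1135 = 11 minutes
= 0 hours 11 minutes

0h 11m


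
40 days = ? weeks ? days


Weeks: 40 ÷ 7 = 5 remainder 5

5 weeks 5 days


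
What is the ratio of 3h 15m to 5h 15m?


Duration 1: 195 minutes
Duration 2: 315 minutes
Ratio = 195:315
GCD = 15
Simplified = 13:21
As a decimal: 13/21 ≈ 0.62

13:21 (0.62)


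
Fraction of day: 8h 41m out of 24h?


0.3618 (36.18%)

Total minutes: 8×60 + 41 = 521
Day = 24×60 = 1440 minutes
Fraction = 521/1440 ≈ 0.3618
As a percentage: 521/1440 × 100 ≈ 36.18%


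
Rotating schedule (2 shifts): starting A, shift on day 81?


Shift A

Shifts: A, B
Start: A (index 0)
Day 81: (0 + 81 - 1) mod 2
= 80 mod 2
= 0
Index 0 → shift A


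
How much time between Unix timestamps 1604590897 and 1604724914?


Difference = 1604724914 - 1604590897 = 134017 seconds
In hours: 134017 / 3600 ≈ 37.2
In days: 134017 / 86400 ≈ 1.55

134017 seconds (37.2 hours / 1.55 days)


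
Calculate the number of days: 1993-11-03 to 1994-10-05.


From November 3, 1993 to October 5, 1994
Rest of November 1993: 30 - 3 = 27
Full months: December 31, January 31, February 1994 28, March 31, April 30, May 31, June 30, July 31, August 31, September 30
Days into October 1994: 5
Total = 27 + 31 + 31 + 28 + 31 + 30 + 31 + 30 + 31 + 31 + 30 + 5 = 336 days

336 days


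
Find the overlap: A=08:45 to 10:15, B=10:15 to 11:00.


0 minutes

Meeting A: 525-615 (in minutes from midnight)
Meeting B: 615-660
Overlap start = max(525, 615) = 615
Overlap end = min(615, 660) = 615
Overlap = max(0, 615 - 615) = 0 min


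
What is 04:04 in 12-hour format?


4:04 AM

Hour: 4
4 < 12 → AM


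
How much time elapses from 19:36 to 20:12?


End time in minutes: 20×60 + 12 = 1212
Start time in minutes: 19×60 + 36 = 1176
Difference = 1212 - 1176 = 36 minutes
= 0 hours 36 minutes

0h 36m


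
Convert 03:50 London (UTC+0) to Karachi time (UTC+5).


Time difference = UTC+5 - UTC+0 = +5 hours
New hour = (3 + 5) mod 24
= 8 mod 24 = 8
Minutes unchanged → 08:50

08:50


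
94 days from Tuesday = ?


Friday

Start: Tuesday (index 1)
(1 + 94) mod 7
= 95 mod 7
= 4
Index 4 → Friday


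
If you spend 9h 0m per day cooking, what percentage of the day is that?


Time: 540 minutes
Day: 1440 minutes
Percentage = (540/1440) × 100 = 37.5%

37.5%


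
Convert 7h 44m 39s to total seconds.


27879 seconds

Hours: 7 × 3600 = 25200
Minutes: 44 × 60 = 2640
Seconds: 39
Total = 25200 + 2640 + 39 = 27879


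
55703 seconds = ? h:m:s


15h 28m 23s

Hours: 55703 ÷ 3600 = 15 remainder 1703
Minutes: 1703 ÷ 60 = 28 remainder 23
Seconds: 23


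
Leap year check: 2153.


No

Rules: divisible by 4 AND (not by 100 OR by 400)
2153 ÷ 4 = 538 remainder 1 → not divisible by 4
Not divisible by 4 → not a leap year


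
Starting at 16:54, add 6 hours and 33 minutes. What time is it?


Start: 1014 minutes from midnight
Add: 393 minutes
Total: 1407 minutes
Hours: 1407 ÷ 60 = 23 remainder 27

23:27


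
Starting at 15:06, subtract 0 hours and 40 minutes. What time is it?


14:26

Start: 906 minutes from midnight
Subtract: 40 minutes
Remaining: 906 - 40 = 866
Hours: 14, Minutes: 26


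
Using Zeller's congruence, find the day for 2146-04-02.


Zeller's congruence:
q=2, m=4, k=46, j=21
h = (2 + ⌊13×5/5⌋ + 46 + ⌊46/4⌋ + ⌊21/4⌋ - 2×21) mod 7
= (2 + 13 + 46 + 11 + 5 - 42) mod 7
= 35 mod 7 = 0
h=0 → Saturday

Saturday


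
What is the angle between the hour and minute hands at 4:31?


Hour hand = 4×30 + 31×0.5 = 135.5°
Minute hand = 31×6 = 186°
Difference = |135.5 - 186| = 50.5°

50.5°


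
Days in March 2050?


Month: March (month 3)
March has 31 days

31 days


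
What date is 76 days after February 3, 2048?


April 19, 2048

Start: February 3, 2048
Add 76 days
February 3 → March 1: 29 - 3 + 1 = 27 days (76 - 27 = 49 left)
March 1 → April 1: 31 - 1 + 1 = 31 days (49 - 31 = 18 left)
April 1 + 18 = April 19, 2048


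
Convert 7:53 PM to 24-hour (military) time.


Input: 7:53 PM
PM: 7 + 12 = 19

19:53


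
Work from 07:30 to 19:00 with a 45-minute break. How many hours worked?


10h 45m (645 minutes)

Total time = (19×60+0) - (7×60+30)
= 1140 - 450 = 690 min
Minus break: 690 - 45 = 645 min
= 10h 45m


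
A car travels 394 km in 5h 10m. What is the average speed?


76.3 km/h

Distance: 394 km
Time: 5h 10m = 310 min = 310/60 = 31/6 hours
Speed = 394 ÷ (31/6) = 394 × 6 / 31 = 2364/31 ≈ 76.3 km/h


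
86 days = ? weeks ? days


Weeks: 86 ÷ 7 = 12 remainder 2

12 weeks 2 days


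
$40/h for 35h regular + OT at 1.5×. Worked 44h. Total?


Regular: 35h × $40 = $1400.00
Overtime: 44 - 35 = 9h
OT pay: 9h × $40 × 1.5 = $540.00
Total = $1400.00 + $540.00 = $1940.00

$1940.00


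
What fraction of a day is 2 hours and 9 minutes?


0.0896 (8.96%)

Total minutes: 2×60 + 9 = 129
Day = 24×60 = 1440 minutes
Fraction = 129/1440 ≈ 0.0896
As a percentage: 129/1440 × 100 ≈ 8.96%


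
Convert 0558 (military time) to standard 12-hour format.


Hour: 5
5 < 12 → AM

5:58 AM


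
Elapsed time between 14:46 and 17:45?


2h 59m

End time in minutes: 17×60 + 45 = 1065
Start time in minutes: 14×60 + 46 = 886
Difference = 1065 - 886 = 179 minutes
= 2 hours 59 minutes


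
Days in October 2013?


Month: October (month 10)
October has 31 days

31 days


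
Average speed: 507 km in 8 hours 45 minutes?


Distance: 507 km
Time: 8h 45m = 525 min = 525/60 = 35/4 hours
Speed = 507 ÷ (35/4) = 507 × 4 / 35 = 2028/35 ≈ 57.9 km/h

57.9 km/h


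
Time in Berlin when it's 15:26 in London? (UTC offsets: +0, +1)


Time difference = UTC+1 - UTC+0 = +1 hours
New hour = (15 + 1) mod 24
= 16 mod 24 = 16
Minutes unchanged → 16:26

16:26


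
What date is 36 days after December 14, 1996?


January 19, 1997

Start: December 14, 1996
Add 36 days
December 14 → January 1: 31 - 14 + 1 = 18 days (36 - 18 = 18 left)
January 1 + 18 = January 19, 1997


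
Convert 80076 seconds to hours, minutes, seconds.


Hours: 80076 ÷ 3600 = 22 remainder 876
Minutes: 876 ÷ 60 = 14 remainder 36
Seconds: 36

22h 14m 36s


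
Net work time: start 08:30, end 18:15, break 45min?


9h 0m (540 minutes)

Total time = (18×60+15) - (8×60+30)
= 1095 - 510 = 585 min
Minus break: 585 - 45 = 540 min
= 9h 0m


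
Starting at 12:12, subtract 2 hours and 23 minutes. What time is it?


09:49

Start: 732 minutes from midnight
Subtract: 143 minutes
Remaining: 732 - 143 = 589
Hours: 9, Minutes: 49


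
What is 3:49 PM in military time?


Input: 3:49 PM
PM: 3 + 12 = 15

15:49


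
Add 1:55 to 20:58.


22:53

Start: 1258 minutes from midnight
Add: 115 minutes
Total: 1373 minutes
Hours: 1373 ÷ 60 = 22 remainder 53


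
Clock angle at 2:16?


Hour hand = 2×30 + 16×0.5 = 68.0°
Minute hand = 16×6 = 96°
Difference = |68.0 - 96| = 28.0°

28.0°


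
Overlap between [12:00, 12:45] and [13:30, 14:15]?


Meeting A: 720-765 (in minutes from midnight)
Meeting B: 810-855
Overlap start = max(720, 810) = 810
Overlap end = min(765, 855) = 765
Overlap = max(0, 765 - 810) = 0 min

0 minutes


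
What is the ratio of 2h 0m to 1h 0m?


2:1 (2.00)

Duration 1: 120 minutes
Duration 2: 60 minutes
Ratio = 120:60
GCD = 60
Simplified = 2:1
As a decimal: 2/1 = 2.00


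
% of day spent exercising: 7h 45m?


32.3%

Time: 465 minutes
Day: 1440 minutes
Percentage = (465/1440) × 100 ≈ 32.3%


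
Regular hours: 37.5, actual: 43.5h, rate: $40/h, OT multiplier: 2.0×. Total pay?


Regular: 37.5h × $40 = $1500.00
Overtime: 43.5 - 37.5 = 6.0h
OT pay: 6.0h × $40 × 2.0 = $480.00
Total = $1500.00 + $480.00 = $1980.00

$1980.00


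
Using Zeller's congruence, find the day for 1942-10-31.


Zeller's congruence:
q=31, m=10, k=42, j=19
h = (31 + ⌊13×11/5⌋ + 42 + ⌊42/4⌋ + ⌊19/4⌋ - 2×19) mod 7
= (31 + 28 + 42 + 10 + 4 - 38) mod 7
= 77 mod 7 = 0
h=0 → Saturday

Saturday


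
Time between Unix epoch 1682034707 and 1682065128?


30421 seconds (8.5 hours / 0.35 days)

Difference = 1682065128 - 1682034707 = 30421 seconds
In hours: 30421 / 3600 ≈ 8.5
In days: 30421 / 86400 ≈ 0.35


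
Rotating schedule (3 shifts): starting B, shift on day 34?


Shift B

Shifts: A, B, C
Start: B (index 1)
Day 34: (1 + 34 - 1) mod 3
= 34 mod 3
= 1
Index 1 → shift B


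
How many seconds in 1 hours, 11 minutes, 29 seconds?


Hours: 1 × 3600 = 3600
Minutes: 11 × 60 = 660
Seconds: 29
Total = 3600 + 660 + 29 = 4289

4289 seconds


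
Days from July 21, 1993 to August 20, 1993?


From July 21, 1993 to August 20, 1993
Rest of July 1993: 31 - 21 = 10
Days into August 1993: 20
Total = 10 + 20 = 30 days

30 days


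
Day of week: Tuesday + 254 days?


Thursday

Start: Tuesday (index 1)
(1 + 254) mod 7
= 255 mod 7
= 3
Index 3 → Thursday


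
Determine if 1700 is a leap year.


Rules: divisible by 4 AND (not by 100 OR by 400)
1700 ÷ 4 = 425 exactly → divisible by 4
1700 ÷ 100 = 17 exactly → divisible by 100
1700 ÷ 400 = 4 remainder 100 → not divisible by 400
Divisible by 100 but not by 400 → not a leap year

No


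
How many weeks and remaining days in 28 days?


4 weeks 0 days

Weeks: 28 ÷ 7 = 4 remainder 0


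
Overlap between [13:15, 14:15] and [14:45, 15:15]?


Meeting A: 795-855 (in minutes from midnight)
Meeting B: 885-915
Overlap start = max(795, 885) = 885
Overlap end = min(855, 915) = 855
Overlap = max(0, 855 - 885) = 0 min

0 minutes


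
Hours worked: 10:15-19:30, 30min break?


8h 45m (525 minutes)

Total time = (19×60+30) - (10×60+15)
= 1170 - 615 = 555 min
Minus break: 555 - 30 = 525 min
= 8h 45m


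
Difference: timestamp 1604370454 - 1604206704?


163750 seconds (45.5 hours / 1.90 days)

Difference = 1604370454 - 1604206704 = 163750 seconds
In hours: 163750 / 3600 ≈ 45.5
In days: 163750 / 86400 ≈ 1.90


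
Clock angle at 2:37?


143.5°

Hour hand = 2×30 + 37×0.5 = 78.5°
Minute hand = 37×6 = 222°
Difference = |78.5 - 222| = 143.5°


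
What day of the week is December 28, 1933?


Zeller's congruence:
q=28, m=12, k=33, j=19
h = (28 + ⌊13×13/5⌋ + 33 + ⌊33/4⌋ + ⌊19/4⌋ - 2×19) mod 7
= (28 + 33 + 33 + 8 + 4 - 38) mod 7
= 68 mod 7 = 5
h=5 → Thursday

Thursday


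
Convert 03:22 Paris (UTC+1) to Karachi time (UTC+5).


Time difference = UTC+5 - UTC+1 = +4 hours
New hour = (3 + 4) mod 24
= 7 mod 24 = 7
Minutes unchanged → 07:22

07:22


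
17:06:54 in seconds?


61614 seconds

Hours: 17 × 3600 = 61200
Minutes: 6 × 60 = 360
Seconds: 54
Total = 61200 + 360 + 54 = 61614


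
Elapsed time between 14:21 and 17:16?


End time in minutes: 17×60 + 16 = 1036
Start time in minutes: 14×60 + 21 = 861
Difference = 1036 - 861 = 175 minutes
= 2 hours 55 minutes

2h 55m


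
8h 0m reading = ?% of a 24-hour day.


Time: 480 minutes
Day: 1440 minutes
Percentage = (480/1440) × 100 ≈ 33.3%

33.3%


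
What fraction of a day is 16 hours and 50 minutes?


Total minutes: 16×60 + 50 = 1010
Day = 24×60 = 1440 minutes
Fraction = 1010/1440 ≈ 0.7014
As a percentage: 1010/1440 × 100 ≈ 70.14%

0.7014 (70.14%)


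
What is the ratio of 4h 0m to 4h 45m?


Duration 1: 240 minutes
Duration 2: 285 minutes
Ratio = 240:285
GCD = 15
Simplified = 16:19
As a decimal: 16/19 ≈ 0.84

16:19 (0.84)


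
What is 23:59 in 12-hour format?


11:59 PM

Hour: 23
23 - 12 = 11 → PM


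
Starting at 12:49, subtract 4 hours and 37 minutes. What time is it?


08:12

Start: 769 minutes from midnight
Subtract: 277 minutes
Remaining: 769 - 277 = 492
Hours: 8, Minutes: 12


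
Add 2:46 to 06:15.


09:01

Start: 375 minutes from midnight
Add: 166 minutes
Total: 541 minutes
Hours: 541 ÷ 60 = 9 remainder 1


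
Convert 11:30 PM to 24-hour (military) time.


Input: 11:30 PM
PM: 11 + 12 = 23

23:30


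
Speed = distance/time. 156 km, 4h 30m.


34.7 km/h

Distance: 156 km
Time: 4h 30m = 270 min = 270/60 = 9/2 hours
Speed = 156 ÷ (9/2) = 156 × 2 / 9 = 312/9 ≈ 34.7 km/h


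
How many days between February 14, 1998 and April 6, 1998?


51 days

From February 14, 1998 to April 6, 1998
Rest of February 1998: 28 - 14 = 14
Full months: March 31
Days into April 1998: 6
Total = 14 + 31 + 6 = 51 days


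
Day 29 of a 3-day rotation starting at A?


Shifts: A, B, C
Start: A (index 0)
Day 29: (0 + 29 - 1) mod 3
= 28 mod 3
= 1
Index 1 → shift B

Shift B


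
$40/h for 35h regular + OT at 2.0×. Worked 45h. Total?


Regular: 35h × $40 = $1400.00
Overtime: 45 - 35 = 10h
OT pay: 10h × $40 × 2.0 = $800.00
Total = $1400.00 + $800.00 = $2200.00

$2200.00


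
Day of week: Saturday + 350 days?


Saturday

Start: Saturday (index 5)
(5 + 350) mod 7
= 355 mod 7
= 5
Index 5 → Saturday


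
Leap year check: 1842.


Rules: divisible by 4 AND (not by 100 OR by 400)
1842 ÷ 4 = 460 remainder 2 → not divisible by 4
Not divisible by 4 → not a leap year

No


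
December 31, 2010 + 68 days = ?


March 9, 2011

Start: December 31, 2010
Add 68 days
December 31 → January 1: 31 - 31 + 1 = 1 days (68 - 1 = 67 left)
January 1 → February 1: 31 - 1 + 1 = 31 days (67 - 31 = 36 left)
February 1 → March 1: 28 - 1 + 1 = 28 days (36 - 28 = 8 left)
March 1 + 8 = March 9, 2011


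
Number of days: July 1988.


Month: July (month 7)
July has 31 days

31 days


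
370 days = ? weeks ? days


52 weeks 6 days

Weeks: 370 ÷ 7 = 52 remainder 6


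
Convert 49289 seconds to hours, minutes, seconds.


Hours: 49289 ÷ 3600 = 13 remainder 2489
Minutes: 2489 ÷ 60 = 41 remainder 29
Seconds: 29

13h 41m 29s


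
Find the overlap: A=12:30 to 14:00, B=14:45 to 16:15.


0 minutes

Meeting A: 750-840 (in minutes from midnight)
Meeting B: 885-975
Overlap start = max(750, 885) = 885
Overlap end = min(840, 975) = 840
Overlap = max(0, 840 - 885) = 0 min


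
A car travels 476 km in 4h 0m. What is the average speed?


Distance: 476 km
Time: 4 hours
Speed = 476 / 4 = 119.0 km/h

119.0 km/h


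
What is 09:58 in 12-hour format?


9:58 AM

Hour: 9
9 < 12 → AM


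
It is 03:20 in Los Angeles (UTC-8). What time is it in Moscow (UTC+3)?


Time difference = UTC+3 - UTC-8 = +11 hours
New hour = (3 + 11) mod 24
= 14 mod 24 = 14
Minutes unchanged → 14:20

14:20


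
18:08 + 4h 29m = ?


22:37

Start: 1088 minutes from midnight
Add: 269 minutes
Total: 1357 minutes
Hours: 1357 ÷ 60 = 22 remainder 37


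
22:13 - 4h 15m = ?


Start: 1333 minutes from midnight
Subtract: 255 minutes
Remaining: 1333 - 255 = 1078
Hours: 17, Minutes: 58

17:58


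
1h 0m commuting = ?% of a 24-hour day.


4.2%

Time: 60 minutes
Day: 1440 minutes
Percentage = (60/1440) × 100 ≈ 4.2%


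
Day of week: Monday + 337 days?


Tuesday

Start: Monday (index 0)
(0 + 337) mod 7
= 337 mod 7
= 1
Index 1 → Tuesday


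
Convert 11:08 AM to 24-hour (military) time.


11:08

Input: 11:08 AM
AM hour stays: 11


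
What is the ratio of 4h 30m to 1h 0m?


9:2 (4.50)

Duration 1: 270 minutes
Duration 2: 60 minutes
Ratio = 270:60
GCD = 30
Simplified = 9:2
As a decimal: 9/2 = 4.50


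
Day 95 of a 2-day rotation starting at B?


Shift B

Shifts: A, B
Start: B (index 1)
Day 95: (1 + 95 - 1) mod 2
= 95 mod 2
= 1
Index 1 → shift B


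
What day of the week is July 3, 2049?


Saturday

Zeller's congruence:
q=3, m=7, k=49, j=20
h = (3 + ⌊13×8/5⌋ + 49 + ⌊49/4⌋ + ⌊20/4⌋ - 2×20) mod 7
= (3 + 20 + 49 + 12 + 5 - 40) mod 7
= 49 mod 7 = 0
h=0 → Saturday


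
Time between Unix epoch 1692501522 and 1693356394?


854872 seconds (237.5 hours / 9.89 days)

Difference = 1693356394 - 1692501522 = 854872 seconds
In hours: 854872 / 3600 ≈ 237.5
In days: 854872 / 86400 ≈ 9.89


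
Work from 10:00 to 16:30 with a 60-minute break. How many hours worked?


5h 30m (330 minutes)

Total time = (16×60+30) - (10×60+0)
= 990 - 600 = 390 min
Minus break: 390 - 60 = 330 min
= 5h 30m


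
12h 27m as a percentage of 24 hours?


Total minutes: 12×60 + 27 = 747
Day = 24×60 = 1440 minutes
Fraction = 747/1440 ≈ 0.5188
As a percentage: 747/1440 × 100 ≈ 51.88%

0.5188 (51.88%)


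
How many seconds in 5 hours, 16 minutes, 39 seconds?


Hours: 5 × 3600 = 18000
Minutes: 16 × 60 = 960
Seconds: 39
Total = 18000 + 960 + 39 = 18999

18999 seconds


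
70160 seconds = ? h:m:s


Hours: 70160 ÷ 3600 = 19 remainder 1760
Minutes: 1760 ÷ 60 = 29 remainder 20
Seconds: 20

19h 29m 20s


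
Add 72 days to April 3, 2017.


Start: April 3, 2017
Add 72 days
April 3 → May 1: 30 - 3 + 1 = 28 days (72 - 28 = 44 left)
May 1 → June 1: 31 - 1 + 1 = 31 days (44 - 31 = 13 left)
June 1 + 13 = June 14, 2017

June 14, 2017


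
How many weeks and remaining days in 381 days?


Weeks: 381 ÷ 7 = 54 remainder 3

54 weeks 3 days


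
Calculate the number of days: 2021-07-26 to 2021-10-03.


69 days

From July 26, 2021 to October 3, 2021
Rest of July 2021: 31 - 26 = 5
Full months: August 31, September 30
Days into October 2021: 3
Total = 5 + 31 + 30 + 3 = 69 days


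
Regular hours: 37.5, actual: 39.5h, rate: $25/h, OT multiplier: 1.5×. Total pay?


$1012.50

Regular: 37.5h × $25 = $937.50
Overtime: 39.5 - 37.5 = 2.0h
OT pay: 2.0h × $25 × 1.5 = $75.00
Total = $937.50 + $75.00 = $1012.50


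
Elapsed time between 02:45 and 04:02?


End time in minutes: 4×60 + 2 = 242
Start time in minutes: 2×60 + 45 = 165
Difference = 242 - 165 = 77 minutes
= 1 hours 17 minutes

1h 17m


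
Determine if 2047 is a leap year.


Rules: divisible by 4 AND (not by 100 OR by 400)
2047 ÷ 4 = 511 remainder 3 → not divisible by 4
Not divisible by 4 → not a leap year

No


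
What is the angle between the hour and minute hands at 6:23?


53.5°

Hour hand = 6×30 + 23×0.5 = 191.5°
Minute hand = 23×6 = 138°
Difference = |191.5 - 138| = 53.5°


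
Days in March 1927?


Month: March (month 3)
March has 31 days

31 days


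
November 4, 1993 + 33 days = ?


December 7, 1993

Start: November 4, 1993
Add 33 days
November 4 → December 1: 30 - 4 + 1 = 27 days (33 - 27 = 6 left)
December 1 + 6 = December 7, 1993


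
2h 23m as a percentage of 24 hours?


0.0993 (9.93%)

Total minutes: 2×60 + 23 = 143
Day = 24×60 = 1440 minutes
Fraction = 143/1440 ≈ 0.0993
As a percentage: 143/1440 × 100 ≈ 9.93%


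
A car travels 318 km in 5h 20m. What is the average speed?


59.6 km/h

Distance: 318 km
Time: 5h 20m = 320 min = 320/60 = 16/3 hours
Speed = 318 ÷ (16/3) = 318 × 3 / 16 = 954/16 ≈ 59.6 km/h


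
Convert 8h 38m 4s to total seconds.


Hours: 8 × 3600 = 28800
Minutes: 38 × 60 = 2280
Seconds: 4
Total = 28800 + 2280 + 4 = 31084

31084 seconds


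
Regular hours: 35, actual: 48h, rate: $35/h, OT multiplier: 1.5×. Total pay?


Regular: 35h × $35 = $1225.00
Overtime: 48 - 35 = 13h
OT pay: 13h × $35 × 1.5 = $682.50
Total = $1225.00 + $682.50 = $1907.50

$1907.50


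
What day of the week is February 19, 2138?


Wednesday

Zeller's congruence:
q=19, m=14, k=37, j=21
h = (19 + ⌊13×15/5⌋ + 37 + ⌊37/4⌋ + ⌊21/4⌋ - 2×21) mod 7
= (19 + 39 + 37 + 9 + 5 - 42) mod 7
= 67 mod 7 = 4
h=4 → Wednesday


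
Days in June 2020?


30 days

Month: June (month 6)
June has 30 days


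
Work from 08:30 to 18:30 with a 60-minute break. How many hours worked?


9h 0m (540 minutes)

Total time = (18×60+30) - (8×60+30)
= 1110 - 510 = 600 min
Minus break: 600 - 60 = 540 min
= 9h 0m


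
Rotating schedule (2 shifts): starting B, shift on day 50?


Shift A

Shifts: A, B
Start: B (index 1)
Day 50: (1 + 50 - 1) mod 2
= 50 mod 2
= 0
Index 0 → shift A


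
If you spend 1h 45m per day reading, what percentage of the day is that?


7.3%

Time: 105 minutes
Day: 1440 minutes
Percentage = (105/1440) × 100 ≈ 7.3%


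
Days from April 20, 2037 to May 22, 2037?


From April 20, 2037 to May 22, 2037
Rest of April 2037: 30 - 20 = 10
Days into May 2037: 22
Total = 10 + 22 = 32 days

32 days


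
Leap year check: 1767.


No

Rules: divisible by 4 AND (not by 100 OR by 400)
1767 ÷ 4 = 441 remainder 3 → not divisible by 4
Not divisible by 4 → not a leap year


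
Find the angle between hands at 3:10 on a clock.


Hour hand = 3×30 + 10×0.5 = 95.0°
Minute hand = 10×6 = 60°
Difference = |95.0 - 60| = 35.0°

35.0°


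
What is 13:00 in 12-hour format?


Hour: 13
13 - 12 = 1 → PM

1:00 PM


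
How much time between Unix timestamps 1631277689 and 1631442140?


164451 seconds (45.7 hours / 1.90 days)

Difference = 1631442140 - 1631277689 = 164451 seconds
In hours: 164451 / 3600 ≈ 45.7
In days: 164451 / 86400 ≈ 1.90


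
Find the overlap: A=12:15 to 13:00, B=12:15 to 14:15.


45 minutes

Meeting A: 735-780 (in minutes from midnight)
Meeting B: 735-855
Overlap start = max(735, 735) = 735
Overlap end = min(780, 855) = 780
Overlap = max(0, 780 - 735) = 45 min


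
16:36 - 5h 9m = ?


Start: 996 minutes from midnight
Subtract: 309 minutes
Remaining: 996 - 309 = 687
Hours: 11, Minutes: 27

11:27


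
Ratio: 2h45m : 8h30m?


11:34 (0.32)

Duration 1: 165 minutes
Duration 2: 510 minutes
Ratio = 165:510
GCD = 15
Simplified = 11:34
As a decimal: 11/34 ≈ 0.32


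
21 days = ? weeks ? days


3 weeks 0 days

Weeks: 21 ÷ 7 = 3 remainder 0


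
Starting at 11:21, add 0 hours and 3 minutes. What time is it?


Start: 681 minutes from midnight
Add: 3 minutes
Total: 684 minutes
Hours: 684 ÷ 60 = 11 remainder 24

11:24


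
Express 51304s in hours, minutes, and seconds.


14h 15m 4s

Hours: 51304 ÷ 3600 = 14 remainder 904
Minutes: 904 ÷ 60 = 15 remainder 4
Seconds: 4


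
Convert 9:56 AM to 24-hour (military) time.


Input: 9:56 AM
AM hour stays: 9

09:56


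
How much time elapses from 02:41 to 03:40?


0h 59m

End time in minutes: 3×60 + 40 = 220
Start time in minutes: 2×60 + 41 = 161
Difference = 220 - 161 = 59 minutes
= 0 hours 59 minutes


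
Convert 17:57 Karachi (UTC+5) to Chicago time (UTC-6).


Time difference = UTC-6 - UTC+5 = -11 hours
New hour = (17 -11) mod 24
= 6 mod 24 = 6
Minutes unchanged → 06:57

06:57


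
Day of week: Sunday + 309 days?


Monday

Start: Sunday (index 6)
(6 + 309) mod 7
= 315 mod 7
= 0
Index 0 → Monday


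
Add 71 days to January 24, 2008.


Start: January 24, 2008
Add 71 days
January 24 → February 1: 31 - 24 + 1 = 8 days (71 - 8 = 63 left)
February 1 → March 1: 29 - 1 + 1 = 29 days (63 - 29 = 34 left)
March 1 → April 1: 31 - 1 + 1 = 31 days (34 - 31 = 3 left)
April 1 + 3 = April 4, 2008

April 4, 2008


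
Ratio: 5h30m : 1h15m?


22:5 (4.40)

Duration 1: 330 minutes
Duration 2: 75 minutes
Ratio = 330:75
GCD = 15
Simplified = 22:5
As a decimal: 22/5 = 4.40


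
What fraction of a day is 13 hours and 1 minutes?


Total minutes: 13×60 + 1 = 781
Day = 24×60 = 1440 minutes
Fraction = 781/1440 ≈ 0.5424
As a percentage: 781/1440 × 100 ≈ 54.24%

0.5424 (54.24%)


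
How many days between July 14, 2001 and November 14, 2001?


From July 14, 2001 to November 14, 2001
Rest of July 2001: 31 - 14 = 17
Full months: August 31, September 30, October 31
Days into November 2001: 14
Total = 17 + 31 + 30 + 31 + 14 = 123 days

123 days


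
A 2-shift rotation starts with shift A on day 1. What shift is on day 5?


Shift A

Shifts: A, B
Start: A (index 0)
Day 5: (0 + 5 - 1) mod 2
= 4 mod 2
= 0
Index 0 → shift A


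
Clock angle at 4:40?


100.0°

Hour hand = 4×30 + 40×0.5 = 140.0°
Minute hand = 40×6 = 240°
Difference = |140.0 - 240| = 100.0°


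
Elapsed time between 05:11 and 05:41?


End time in minutes: 5×60 + 41 = 341
Start time in minutes: 5×60 + 11 = 311
Difference = 341 - 311 = 30 minutes
= 0 hours 30 minutes

0h 30m


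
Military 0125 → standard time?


Hour: 1
1 < 12 → AM

1:25 AM


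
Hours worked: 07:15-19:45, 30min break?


12h 0m (720 minutes)

Total time = (19×60+45) - (7×60+15)
= 1185 - 435 = 750 min
Minus break: 750 - 30 = 720 min
= 12h 0m


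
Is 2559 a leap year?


No

Rules: divisible by 4 AND (not by 100 OR by 400)
2559 ÷ 4 = 639 remainder 3 → not divisible by 4
Not divisible by 4 → not a leap year


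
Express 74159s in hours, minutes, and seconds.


Hours: 74159 ÷ 3600 = 20 remainder 2159
Minutes: 2159 ÷ 60 = 35 remainder 59
Seconds: 59

20h 35m 59s


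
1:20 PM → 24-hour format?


13:20

Input: 1:20 PM
PM: 1 + 12 = 13


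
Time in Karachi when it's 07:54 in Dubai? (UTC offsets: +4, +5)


08:54

Time difference = UTC+5 - UTC+4 = +1 hours
New hour = (7 + 1) mod 24
= 8 mod 24 = 8
Minutes unchanged → 08:54


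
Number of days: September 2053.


Month: September (month 9)
September has 30 days

30 days


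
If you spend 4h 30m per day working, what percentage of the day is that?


18.8%

Time: 270 minutes
Day: 1440 minutes
Percentage = (270/1440) × 100 ≈ 18.8%


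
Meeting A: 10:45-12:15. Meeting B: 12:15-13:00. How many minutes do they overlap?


Meeting A: 645-735 (in minutes from midnight)
Meeting B: 735-780
Overlap start = max(645, 735) = 735
Overlap end = min(735, 780) = 735
Overlap = max(0, 735 - 735) = 0 min

0 minutes


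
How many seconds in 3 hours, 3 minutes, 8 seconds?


Hours: 3 × 3600 = 10800
Minutes: 3 × 60 = 180
Seconds: 8
Total = 10800 + 180 + 8 = 10988

10988 seconds


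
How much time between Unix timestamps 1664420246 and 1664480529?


60283 seconds (16.7 hours / 0.70 days)

Difference = 1664480529 - 1664420246 = 60283 seconds
In hours: 60283 / 3600 ≈ 16.7
In days: 60283 / 86400 ≈ 0.70


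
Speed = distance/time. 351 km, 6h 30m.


54.0 km/h

Distance: 351 km
Time: 6h 30m = 390 min = 390/60 = 13/2 hours
Speed = 351 ÷ (13/2) = 351 × 2 / 13 = 702/13 = 54.0 km/h


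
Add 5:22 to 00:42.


Start: 42 minutes from midnight
Add: 322 minutes
Total: 364 minutes
Hours: 364 ÷ 60 = 6 remainder 4

06:04


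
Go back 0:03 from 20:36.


20:33

Start: 1236 minutes from midnight
Subtract: 3 minutes
Remaining: 1236 - 3 = 1233
Hours: 20, Minutes: 33


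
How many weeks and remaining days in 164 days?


Weeks: 164 ÷ 7 = 23 remainder 3

23 weeks 3 days


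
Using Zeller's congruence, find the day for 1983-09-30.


Zeller's congruence:
q=30, m=9, k=83, j=19
h = (30 + ⌊13×10/5⌋ + 83 + ⌊83/4⌋ + ⌊19/4⌋ - 2×19) mod 7
= (30 + 26 + 83 + 20 + 4 - 38) mod 7
= 125 mod 7 = 6
h=6 → Friday

Friday


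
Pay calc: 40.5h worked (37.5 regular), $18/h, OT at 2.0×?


Regular: 37.5h × $18 = $675.00
Overtime: 40.5 - 37.5 = 3.0h
OT pay: 3.0h × $18 × 2.0 = $108.00
Total = $675.00 + $108.00 = $783.00

$783.00


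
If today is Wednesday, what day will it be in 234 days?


Start: Wednesday (index 2)
(2 + 234) mod 7
= 236 mod 7
= 5
Index 5 → Saturday

Saturday


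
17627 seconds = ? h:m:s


4h 53m 47s

Hours: 17627 ÷ 3600 = 4 remainder 3227
Minutes: 3227 ÷ 60 = 53 remainder 47
Seconds: 47


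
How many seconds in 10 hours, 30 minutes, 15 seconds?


Hours: 10 × 3600 = 36000
Minutes: 30 × 60 = 1800
Seconds: 15
Total = 36000 + 1800 + 15 = 37815

37815 seconds


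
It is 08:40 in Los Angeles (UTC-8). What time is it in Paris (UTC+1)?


Time difference = UTC+1 - UTC-8 = +9 hours
New hour = (8 + 9) mod 24
= 17 mod 24 = 17
Minutes unchanged → 17:40

17:40


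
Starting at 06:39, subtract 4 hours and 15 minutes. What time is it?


Start: 399 minutes from midnight
Subtract: 255 minutes
Remaining: 399 - 255 = 144
Hours: 2, Minutes: 24

02:24


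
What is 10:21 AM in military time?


Input: 10:21 AM
AM hour stays: 10

10:21


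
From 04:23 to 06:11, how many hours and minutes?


1h 48m

End time in minutes: 6×60 + 11 = 371
Start time in minutes: 4×60 + 23 = 263
Difference = 371 - 263 = 108 minutes
= 1 hours 48 minutes


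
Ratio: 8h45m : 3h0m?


35:12 (2.92)

Duration 1: 525 minutes
Duration 2: 180 minutes
Ratio = 525:180
GCD = 15
Simplified = 35:12
As a decimal: 35/12 ≈ 2.92


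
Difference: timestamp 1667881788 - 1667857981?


Difference = 1667881788 - 1667857981 = 23807 seconds
In hours: 23807 / 3600 ≈ 6.6
In days: 23807 / 86400 ≈ 0.28

23807 seconds (6.6 hours / 0.28 days)


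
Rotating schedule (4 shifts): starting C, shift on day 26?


Shifts: A, B, C, D
Start: C (index 2)
Day 26: (2 + 26 - 1) mod 4
= 27 mod 4
= 3
Index 3 → shift D

Shift D


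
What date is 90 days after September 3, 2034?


Start: September 3, 2034
Add 90 days
September 3 → October 1: 30 - 3 + 1 = 28 days (90 - 28 = 62 left)
October 1 → November 1: 31 - 1 + 1 = 31 days (62 - 31 = 31 left)
November 1 → December 1: 30 - 1 + 1 = 30 days (31 - 30 = 1 left)
December 1 + 1 = December 2, 2034

December 2, 2034


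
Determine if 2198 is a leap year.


Rules: divisible by 4 AND (not by 100 OR by 400)
2198 ÷ 4 = 549 remainder 2 → not divisible by 4
Not divisible by 4 → not a leap year

No


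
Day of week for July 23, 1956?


Zeller's congruence:
q=23, m=7, k=56, j=19
h = (23 + ⌊13×8/5⌋ + 56 + ⌊56/4⌋ + ⌊19/4⌋ - 2×19) mod 7
= (23 + 20 + 56 + 14 + 4 - 38) mod 7
= 79 mod 7 = 2
h=2 → Monday

Monday


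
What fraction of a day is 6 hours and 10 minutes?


0.2569 (25.69%)

Total minutes: 6×60 + 10 = 370
Day = 24×60 = 1440 minutes
Fraction = 370/1440 ≈ 0.2569
As a percentage: 370/1440 × 100 ≈ 25.69%


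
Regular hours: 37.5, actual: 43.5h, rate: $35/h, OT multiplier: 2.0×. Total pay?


Regular: 37.5h × $35 = $1312.50
Overtime: 43.5 - 37.5 = 6.0h
OT pay: 6.0h × $35 × 2.0 = $420.00
Total = $1312.50 + $420.00 = $1732.50

$1732.50


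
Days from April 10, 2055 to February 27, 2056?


323 days

From April 10, 2055 to February 27, 2056
Rest of April 2055: 30 - 10 = 20
Full months: May 31, June 30, July 31, August 31, September 30, October 31, November 30, December 31, January 31
Days into February 2056: 27
Total = 20 + 31 + 30 + 31 + 31 + 30 + 31 + 30 + 31 + 31 + 27 = 323 days


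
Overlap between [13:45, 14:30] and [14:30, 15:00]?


0 minutes

Meeting A: 825-870 (in minutes from midnight)
Meeting B: 870-900
Overlap start = max(825, 870) = 870
Overlap end = min(870, 900) = 870
Overlap = max(0, 870 - 870) = 0 min


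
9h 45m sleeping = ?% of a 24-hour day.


40.6%

Time: 585 minutes
Day: 1440 minutes
Percentage = (585/1440) × 100 ≈ 40.6%


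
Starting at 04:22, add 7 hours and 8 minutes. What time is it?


11:30

Start: 262 minutes from midnight
Add: 428 minutes
Total: 690 minutes
Hours: 690 ÷ 60 = 11 remainder 30


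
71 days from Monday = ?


Tuesday

Start: Monday (index 0)
(0 + 71) mod 7
= 71 mod 7
= 1
Index 1 → Tuesday


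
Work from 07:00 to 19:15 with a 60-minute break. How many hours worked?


Total time = (19×60+15) - (7×60+0)
= 1155 - 420 = 735 min
Minus break: 735 - 60 = 675 min
= 11h 15m

11h 15m (675 minutes)


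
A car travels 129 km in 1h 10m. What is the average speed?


110.6 km/h

Distance: 129 km
Time: 1h 10m = 70 min = 70/60 = 7/6 hours
Speed = 129 ÷ (7/6) = 129 × 6 / 7 = 774/7 ≈ 110.6 km/h


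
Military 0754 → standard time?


7:54 AM

Hour: 7
7 < 12 → AM


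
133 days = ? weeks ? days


19 weeks 0 days

Weeks: 133 ÷ 7 = 19 remainder 0


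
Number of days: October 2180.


Month: October (month 10)
October has 31 days

31 days


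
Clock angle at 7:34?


Hour hand = 7×30 + 34×0.5 = 227.0°
Minute hand = 34×6 = 204°
Difference = |227.0 - 204| = 23.0°

23.0°


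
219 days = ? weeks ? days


Weeks: 219 ÷ 7 = 31 remainder 2

31 weeks 2 days


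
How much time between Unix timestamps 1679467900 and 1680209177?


741277 seconds (205.9 hours / 8.58 days)

Difference = 1680209177 - 1679467900 = 741277 seconds
In hours: 741277 / 3600 ≈ 205.9
In days: 741277 / 86400 ≈ 8.58


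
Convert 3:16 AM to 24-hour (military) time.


03:16

Input: 3:16 AM
AM hour stays: 3


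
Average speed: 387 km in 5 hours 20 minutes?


72.6 km/h

Distance: 387 km
Time: 5h 20m = 320 min = 320/60 = 16/3 hours
Speed = 387 ÷ (16/3) = 387 × 3 / 16 = 1161/16 ≈ 72.6 km/h


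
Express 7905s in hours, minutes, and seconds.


2h 11m 45s

Hours: 7905 ÷ 3600 = 2 remainder 705
Minutes: 705 ÷ 60 = 11 remainder 45
Seconds: 45


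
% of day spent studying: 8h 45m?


36.5%

Time: 525 minutes
Day: 1440 minutes
Percentage = (525/1440) × 100 ≈ 36.5%


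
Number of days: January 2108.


Month: January (month 1)
January has 31 days

31 days


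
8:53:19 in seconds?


Hours: 8 × 3600 = 28800
Minutes: 53 × 60 = 3180
Seconds: 19
Total = 28800 + 3180 + 19 = 31999

31999 seconds


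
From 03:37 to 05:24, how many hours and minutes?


End time in minutes: 5×60 + 24 = 324
Start time in minutes: 3×60 + 37 = 217
Difference = 324 - 217 = 107 minutes
= 1 hours 47 minutes

1h 47m


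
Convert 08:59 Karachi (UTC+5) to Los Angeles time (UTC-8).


Time difference = UTC-8 - UTC+5 = -13 hours
New hour = (8 -13) mod 24
= -5 mod 24 = 19
Minutes unchanged → 19:59; -5 < 0 → previous day

19:59 (previous day)


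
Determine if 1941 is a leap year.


Rules: divisible by 4 AND (not by 100 OR by 400)
1941 ÷ 4 = 485 remainder 1 → not divisible by 4
Not divisible by 4 → not a leap year

No


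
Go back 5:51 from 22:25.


16:34

Start: 1345 minutes from midnight
Subtract: 351 minutes
Remaining: 1345 - 351 = 994
Hours: 16, Minutes: 34


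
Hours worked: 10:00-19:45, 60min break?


8h 45m (525 minutes)

Total time = (19×60+45) - (10×60+0)
= 1185 - 600 = 585 min
Minus break: 585 - 60 = 525 min
= 8h 45m


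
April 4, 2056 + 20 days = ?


April 24, 2056

Start: April 4, 2056
Add 20 days
April 4 + 20 = April 24, 2056


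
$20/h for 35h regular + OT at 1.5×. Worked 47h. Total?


Regular: 35h × $20 = $700.00
Overtime: 47 - 35 = 12h
OT pay: 12h × $20 × 1.5 = $360.00
Total = $700.00 + $360.00 = $1060.00

$1060.00


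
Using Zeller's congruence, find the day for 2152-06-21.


Zeller's congruence:
q=21, m=6, k=52, j=21
h = (21 + ⌊13×7/5⌋ + 52 + ⌊52/4⌋ + ⌊21/4⌋ - 2×21) mod 7
= (21 + 18 + 52 + 13 + 5 - 42) mod 7
= 67 mod 7 = 4
h=4 → Wednesday

Wednesday


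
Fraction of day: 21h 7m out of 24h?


Total minutes: 21×60 + 7 = 1267
Day = 24×60 = 1440 minutes
Fraction = 1267/1440 ≈ 0.8799
As a percentage: 1267/1440 × 100 ≈ 87.99%

0.8799 (87.99%)


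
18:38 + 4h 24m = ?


Start: 1118 minutes from midnight
Add: 264 minutes
Total: 1382 minutes
Hours: 1382 ÷ 60 = 23 remainder 2

23:02


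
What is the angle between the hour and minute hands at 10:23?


173.5°

Hour hand = 10×30 + 23×0.5 = 311.5°
Minute hand = 23×6 = 138°
Difference = |311.5 - 138| = 173.5°


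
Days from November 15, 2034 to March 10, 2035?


115 days

From November 15, 2034 to March 10, 2035
Rest of November 2034: 30 - 15 = 15
Full months: December 31, January 31, February 2035 28
Days into March 2035: 10
Total = 15 + 31 + 31 + 28 + 10 = 115 days


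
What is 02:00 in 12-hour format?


Hour: 2
2 < 12 → AM

2:00 AM


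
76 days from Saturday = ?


Friday

Start: Saturday (index 5)
(5 + 76) mod 7
= 81 mod 7
= 4
Index 4 → Friday


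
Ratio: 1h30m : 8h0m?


3:16 (0.19)

Duration 1: 90 minutes
Duration 2: 480 minutes
Ratio = 90:480
GCD = 30
Simplified = 3:16
As a decimal: 3/16 ≈ 0.19


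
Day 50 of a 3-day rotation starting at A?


Shifts: A, B, C
Start: A (index 0)
Day 50: (0 + 50 - 1) mod 3
= 49 mod 3
= 1
Index 1 → shift B

Shift B


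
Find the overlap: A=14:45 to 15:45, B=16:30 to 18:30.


0 minutes

Meeting A: 885-945 (in minutes from midnight)
Meeting B: 990-1110
Overlap start = max(885, 990) = 990
Overlap end = min(945, 1110) = 945
Overlap = max(0, 945 - 990) = 0 min


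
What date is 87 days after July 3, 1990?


September 28, 1990

Start: July 3, 1990
Add 87 days
July 3 → August 1: 31 - 3 + 1 = 29 days (87 - 29 = 58 left)
August 1 → September 1: 31 - 1 + 1 = 31 days (58 - 31 = 27 left)
September 1 + 27 = September 28, 1990


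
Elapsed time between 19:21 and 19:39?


0h 18m

End time in minutes: 19×60 + 39 = 1179
Start time in minutes: 19×60 + 21 = 1161
Difference = 1179 - 1161 = 18 minutes
= 0 hours 18 minutes


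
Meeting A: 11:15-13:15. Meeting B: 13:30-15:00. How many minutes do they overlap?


0 minutes

Meeting A: 675-795 (in minutes from midnight)
Meeting B: 810-900
Overlap start = max(675, 810) = 810
Overlap end = min(795, 900) = 795
Overlap = max(0, 795 - 810) = 0 min


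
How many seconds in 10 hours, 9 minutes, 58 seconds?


36598 seconds

Hours: 10 × 3600 = 36000
Minutes: 9 × 60 = 540
Seconds: 58
Total = 36000 + 540 + 58 = 36598


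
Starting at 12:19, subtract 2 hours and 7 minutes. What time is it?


10:12

Start: 739 minutes from midnight
Subtract: 127 minutes
Remaining: 739 - 127 = 612
Hours: 10, Minutes: 12


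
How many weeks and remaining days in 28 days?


4 weeks 0 days

Weeks: 28 ÷ 7 = 4 remainder 0


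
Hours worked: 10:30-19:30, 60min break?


Total time = (19×60+30) - (10×60+30)
= 1170 - 630 = 540 min
Minus break: 540 - 60 = 480 min
= 8h 0m

8h 0m (480 minutes)


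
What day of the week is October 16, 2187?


Zeller's congruence:
q=16, m=10, k=87, j=21
h = (16 + ⌊13×11/5⌋ + 87 + ⌊87/4⌋ + ⌊21/4⌋ - 2×21) mod 7
= (16 + 28 + 87 + 21 + 5 - 42) mod 7
= 115 mod 7 = 3
h=3 → Tuesday

Tuesday


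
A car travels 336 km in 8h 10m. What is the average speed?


Distance: 336 km
Time: 8h 10m = 490 min = 490/60 = 49/6 hours
Speed = 336 ÷ (49/6) = 336 × 6 / 49 = 2016/49 ≈ 41.1 km/h

41.1 km/h


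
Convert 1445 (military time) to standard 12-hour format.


Hour: 14
14 - 12 = 2 → PM

2:45 PM


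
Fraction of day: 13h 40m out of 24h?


0.5694 (56.94%)

Total minutes: 13×60 + 40 = 820
Day = 24×60 = 1440 minutes
Fraction = 820/1440 ≈ 0.5694
As a percentage: 820/1440 × 100 ≈ 56.94%


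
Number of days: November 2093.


30 days

Month: November (month 11)
November has 30 days


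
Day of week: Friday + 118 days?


Start: Friday (index 4)
(4 + 118) mod 7
= 122 mod 7
= 3
Index 3 → Thursday

Thursday


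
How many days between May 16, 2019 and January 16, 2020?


245 days

From May 16, 2019 to January 16, 2020
Rest of May 2019: 31 - 16 = 15
Full months: June 30, July 31, August 31, September 30, October 31, November 30, December 31
Days into January 2020: 16
Total = 15 + 30 + 31 + 31 + 30 + 31 + 30 + 31 + 16 = 245 days
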